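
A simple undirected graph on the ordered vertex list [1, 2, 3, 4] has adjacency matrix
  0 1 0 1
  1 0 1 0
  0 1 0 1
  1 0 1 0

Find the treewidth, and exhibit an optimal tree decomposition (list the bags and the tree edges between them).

Treewidth 2.
One optimal decomposition is:
Bags: B1 = {1, 2, 3}  B2 = {1, 3, 4}
Tree: B1–B2

The largest bag has 3 vertices, giving width 2; this decomposition certifies tw(G) ≤ 2. For the lower bound, G contains the cycle 3–2–1–4–3, so G is not a forest; only forests have treewidth ≤ 1, hence tw(G) ≥ 2. The upper and lower bounds meet at 2, so that is the treewidth.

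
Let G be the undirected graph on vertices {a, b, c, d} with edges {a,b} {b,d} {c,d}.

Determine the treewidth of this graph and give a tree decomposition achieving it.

Every bag has size at most 2, so the width is 2 − 1 = 1 and tw(G) ≤ 1. Any graph with an edge has treewidth ≥ 1, and G has the edge a–b. Hence tw(G) = 1 exactly.

Treewidth 1.
One such decomposition:
Bags: B1 = {a, b}  B2 = {b, d}  B3 = {c, d}
Tree: B1–B2, B2–B3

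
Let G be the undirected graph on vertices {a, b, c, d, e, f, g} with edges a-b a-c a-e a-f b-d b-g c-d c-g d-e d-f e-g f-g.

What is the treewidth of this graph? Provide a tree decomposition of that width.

Treewidth 3.
One such decomposition:
Bags: B1 = {a, b, d, g}  B2 = {a, d, e, g}  B3 = {a, d, f, g}  B4 = {a, c, d, g}
Tree: B1–B2, B2–B3, B3–B4

Each bag holds 4 vertices, so the decomposition has width 3, which upper-bounds the treewidth. For the lower bound: the 4 vertex sets {a,b}, {e,g}, {d}, {f} are disjoint, each induces a connected subgraph, and every pair is joined by at least one edge of G. Contracting each set to a single vertex therefore yields K_{4} as a minor, and since treewidth is minor-monotone, tw(G) ≥ tw(K_{4}) = 3. Combining the bounds, tw(G) = 3.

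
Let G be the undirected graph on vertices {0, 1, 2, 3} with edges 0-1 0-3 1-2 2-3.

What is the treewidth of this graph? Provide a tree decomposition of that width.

The largest bag has 3 vertices, giving width 2; this decomposition certifies tw(G) ≤ 2. Since 1–0–3–2–1 is a cycle in G, G is not acyclic. Forests are exactly the graphs of treewidth ≤ 1, so tw(G) ≥ 2. Hence tw(G) = 2 exactly.

Treewidth 2.
One optimal decomposition is:
Bags: B1 = {0, 1, 3}  B2 = {1, 2, 3}
Tree: B1–B2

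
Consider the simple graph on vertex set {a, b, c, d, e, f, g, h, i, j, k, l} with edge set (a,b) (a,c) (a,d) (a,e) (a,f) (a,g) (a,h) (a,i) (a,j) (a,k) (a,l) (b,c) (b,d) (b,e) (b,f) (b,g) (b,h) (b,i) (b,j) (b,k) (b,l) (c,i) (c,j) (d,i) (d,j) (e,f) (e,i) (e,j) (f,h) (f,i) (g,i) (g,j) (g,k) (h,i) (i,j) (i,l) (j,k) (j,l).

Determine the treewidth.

4

A width-4 tree decomposition is:
Bags: B1 = {a, b, d, i, j}  B2 = {a, b, e, i, j}  B3 = {a, b, g, i, j}  B4 = {a, b, i, j, l}  B5 = {a, b, e, f, i}  B6 = {a, b, g, j, k}  B7 = {a, b, c, i, j}  B8 = {a, b, f, h, i}
Tree: B1–B2, B1–B3, B2–B4, B2–B5, B3–B6, B4–B7, B5–B8
Every bag has size at most 5, so the width is 5 − 1 = 4 and tw(G) ≤ 4. Conversely, {a, b, g, j, k} is a clique of size 5, and the vertices of any clique must share a bag in every tree decomposition; so some bag has ≥ 5 vertices and tw(G) ≥ 4. The upper and lower bounds meet at 4, so that is the treewidth.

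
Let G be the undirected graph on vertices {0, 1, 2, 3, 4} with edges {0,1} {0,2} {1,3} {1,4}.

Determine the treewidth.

A width-1 tree decomposition is:
Bags: B1 = {1, 3}  B2 = {1, 4}  B3 = {0, 1}  B4 = {0, 2}
Tree: B1–B2, B2–B3, B3–B4
Every bag has size at most 2, so the width is 2 − 1 = 1 and tw(G) ≤ 1. Since G has at least one edge (e.g. 1–3), it is not an edgeless graph, so tw(G) ≥ 1. Therefore the treewidth is 1.

1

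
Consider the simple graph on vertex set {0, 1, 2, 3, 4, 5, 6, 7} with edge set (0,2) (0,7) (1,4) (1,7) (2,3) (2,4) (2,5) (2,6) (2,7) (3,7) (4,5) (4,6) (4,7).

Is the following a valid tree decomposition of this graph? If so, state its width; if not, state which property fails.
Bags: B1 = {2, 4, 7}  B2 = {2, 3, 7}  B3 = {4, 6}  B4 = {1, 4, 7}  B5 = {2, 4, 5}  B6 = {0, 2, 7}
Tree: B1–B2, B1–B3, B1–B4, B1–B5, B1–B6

A tree decomposition must satisfy three properties: every vertex lies in some bag; for every edge, both endpoints lie together in some bag; and for every vertex, the bags containing it form a connected subtree. Here edge (2,6) lies in no bag, so the decomposition is invalid.

No — edge (2,6) lies in no bag.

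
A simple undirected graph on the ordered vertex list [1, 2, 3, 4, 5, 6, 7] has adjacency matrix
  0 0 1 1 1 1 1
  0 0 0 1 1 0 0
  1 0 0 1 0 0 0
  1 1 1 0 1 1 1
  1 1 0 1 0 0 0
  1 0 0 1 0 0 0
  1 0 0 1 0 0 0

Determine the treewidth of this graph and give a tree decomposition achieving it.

Treewidth 2.
One optimal decomposition is:
Bags: B1 = {1, 3, 4}  B2 = {1, 4, 6}  B3 = {1, 4, 5}  B4 = {2, 4, 5}  B5 = {1, 4, 7}
Tree: B1–B2, B2–B3, B3–B4, B1–B5

Each bag holds 3 vertices, so the decomposition has width 2, which upper-bounds the treewidth. For the lower bound, the 3 vertices {1, 3, 4} are pairwise adjacent, and any tree decomposition puts a clique entirely inside one bag — forcing width ≥ 2. Combining the bounds, tw(G) = 2.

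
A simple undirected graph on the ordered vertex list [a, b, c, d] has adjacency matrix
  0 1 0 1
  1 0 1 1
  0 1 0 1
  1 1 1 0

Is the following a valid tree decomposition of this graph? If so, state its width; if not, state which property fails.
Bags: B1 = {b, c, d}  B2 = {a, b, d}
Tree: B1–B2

Vertex coverage: the bags together contain {a, b, c, d}, the full vertex set. Edge coverage: each edge of G has both endpoints in at least one bag. Running intersection: for every vertex, the bags containing it form a connected subtree. All three properties hold, so this is a valid tree decomposition of width max|bag| − 1 = 2, and hence tw(G) ≤ 2.

Yes; width 2.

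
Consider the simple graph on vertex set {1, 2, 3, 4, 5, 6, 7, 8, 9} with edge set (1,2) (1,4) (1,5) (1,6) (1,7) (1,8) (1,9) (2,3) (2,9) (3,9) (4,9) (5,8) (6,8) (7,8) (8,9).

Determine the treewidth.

2

A width-2 tree decomposition is:
Bags: B1 = {1, 2, 9}  B2 = {1, 8, 9}  B3 = {1, 4, 9}  B4 = {2, 3, 9}  B5 = {1, 6, 8}  B6 = {1, 7, 8}  B7 = {1, 5, 8}
Tree: B1–B2, B1–B3, B1–B4, B2–B5, B2–B6, B2–B7
Each bag holds 3 vertices, so the decomposition has width 2, which upper-bounds the treewidth. On the other hand G contains the 3-clique {1, 8, 9}. A clique must lie in a single bag of any decomposition, so no decomposition can have width below 2. The upper and lower bounds meet at 2, so that is the treewidth.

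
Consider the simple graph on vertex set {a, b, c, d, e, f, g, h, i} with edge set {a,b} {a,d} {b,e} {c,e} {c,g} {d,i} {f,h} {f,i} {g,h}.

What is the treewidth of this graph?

A width-2 tree decomposition is:
Bags: B1 = {a, b, e}  B2 = {a, c, e}  B3 = {a, c, g}  B4 = {a, g, h}  B5 = {a, f, h}  B6 = {a, f, i}  B7 = {a, d, i}
Tree: B1–B2, B2–B3, B3–B4, B4–B5, B5–B6, B6–B7
The largest bag has 3 vertices, giving width 2; this decomposition certifies tw(G) ≤ 2. Since a–b–e–c–g–h–f–i–d–a is a cycle in G, G is not acyclic. Forests are exactly the graphs of treewidth ≤ 1, so tw(G) ≥ 2. Combining the bounds, tw(G) = 2.

2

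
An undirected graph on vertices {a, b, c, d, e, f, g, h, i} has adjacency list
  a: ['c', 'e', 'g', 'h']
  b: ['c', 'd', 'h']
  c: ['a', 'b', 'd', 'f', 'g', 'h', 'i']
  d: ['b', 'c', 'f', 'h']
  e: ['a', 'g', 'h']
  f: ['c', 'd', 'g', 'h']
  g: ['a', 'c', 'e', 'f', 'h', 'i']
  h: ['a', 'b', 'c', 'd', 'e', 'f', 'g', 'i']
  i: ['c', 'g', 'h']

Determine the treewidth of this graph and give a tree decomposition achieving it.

Every bag has size at most 4, so the width is 4 − 1 = 3 and tw(G) ≤ 3. For the lower bound, the 4 vertices {a, e, g, h} are pairwise adjacent, and any tree decomposition puts a clique entirely inside one bag — forcing width ≥ 3. The upper and lower bounds meet at 3, so that is the treewidth.

Treewidth 3.
One such decomposition:
Bags: B1 = {b, c, d, h}  B2 = {c, d, f, h}  B3 = {c, f, g, h}  B4 = {c, g, h, i}  B5 = {a, c, g, h}  B6 = {a, e, g, h}
Tree: B1–B2, B2–B3, B3–B4, B4–B5, B5–B6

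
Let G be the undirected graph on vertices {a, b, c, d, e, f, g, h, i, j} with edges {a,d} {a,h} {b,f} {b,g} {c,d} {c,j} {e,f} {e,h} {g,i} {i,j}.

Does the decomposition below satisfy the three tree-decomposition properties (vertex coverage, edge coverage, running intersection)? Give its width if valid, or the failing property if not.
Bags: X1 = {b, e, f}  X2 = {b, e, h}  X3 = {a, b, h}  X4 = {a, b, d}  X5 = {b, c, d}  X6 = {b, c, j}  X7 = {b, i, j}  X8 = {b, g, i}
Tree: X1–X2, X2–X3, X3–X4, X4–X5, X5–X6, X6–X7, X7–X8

Yes; width 2.

Vertex coverage: the bags together contain {a, b, c, d, e, f, g, h, i, j}, the full vertex set. Edge coverage: each edge of G has both endpoints in at least one bag. Running intersection: for every vertex, the bags containing it form a connected subtree. All three properties hold, so this is a valid tree decomposition of width max|bag| − 1 = 2, and hence tw(G) ≤ 2.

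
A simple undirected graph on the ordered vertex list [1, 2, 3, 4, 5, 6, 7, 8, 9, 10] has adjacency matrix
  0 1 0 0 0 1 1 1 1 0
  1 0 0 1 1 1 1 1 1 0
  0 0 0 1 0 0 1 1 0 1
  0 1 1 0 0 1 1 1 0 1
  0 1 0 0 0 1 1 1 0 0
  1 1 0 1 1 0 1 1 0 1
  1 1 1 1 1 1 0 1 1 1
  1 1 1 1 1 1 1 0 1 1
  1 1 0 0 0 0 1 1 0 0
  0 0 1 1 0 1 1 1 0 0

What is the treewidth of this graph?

A width-4 tree decomposition is:
Bags: B1 = {1, 2, 7, 8, 9}  B2 = {1, 2, 6, 7, 8}  B3 = {2, 4, 6, 7, 8}  B4 = {2, 5, 6, 7, 8}  B5 = {4, 6, 7, 8, 10}  B6 = {3, 4, 7, 8, 10}
Tree: B1–B2, B2–B3, B2–B4, B3–B5, B5–B6
Every bag has size at most 5, so the width is 5 − 1 = 4 and tw(G) ≤ 4. Conversely, {3, 4, 7, 8, 10} is a clique of size 5, and the vertices of any clique must share a bag in every tree decomposition; so some bag has ≥ 5 vertices and tw(G) ≥ 4. Therefore the treewidth is 4.

4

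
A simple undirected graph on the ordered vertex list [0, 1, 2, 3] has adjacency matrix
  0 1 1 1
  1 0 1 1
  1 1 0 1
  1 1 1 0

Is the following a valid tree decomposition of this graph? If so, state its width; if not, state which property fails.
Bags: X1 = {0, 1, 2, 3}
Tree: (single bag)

Yes; width 3.

Checking the three conditions: (i) the bags cover all of {0, 1, 2, 3}; (ii) for each edge, some bag contains both endpoints; (iii) the bags containing any fixed vertex form a subtree. All hold, so the decomposition is valid with width 4 − 1 = 3.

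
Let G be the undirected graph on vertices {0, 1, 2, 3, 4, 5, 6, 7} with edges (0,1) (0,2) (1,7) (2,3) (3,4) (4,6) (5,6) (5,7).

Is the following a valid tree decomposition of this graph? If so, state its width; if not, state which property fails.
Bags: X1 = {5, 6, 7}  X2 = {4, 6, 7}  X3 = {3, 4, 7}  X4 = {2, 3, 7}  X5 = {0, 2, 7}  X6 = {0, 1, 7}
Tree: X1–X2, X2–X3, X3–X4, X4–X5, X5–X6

Yes; width 2.

Checking the three conditions: (i) the bags cover all of {0, 1, 2, 3, 4, 5, 6, 7}; (ii) for each edge, some bag contains both endpoints; (iii) the bags containing any fixed vertex form a subtree. All hold, so the decomposition is valid with width 3 − 1 = 2.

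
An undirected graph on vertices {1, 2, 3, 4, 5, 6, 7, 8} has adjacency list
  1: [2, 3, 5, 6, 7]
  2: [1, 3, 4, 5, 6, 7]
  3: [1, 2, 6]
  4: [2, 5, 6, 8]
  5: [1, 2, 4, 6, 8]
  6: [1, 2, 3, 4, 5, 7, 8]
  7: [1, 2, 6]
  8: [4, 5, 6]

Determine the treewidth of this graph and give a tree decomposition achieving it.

Every bag has size at most 4, so the width is 4 − 1 = 3 and tw(G) ≤ 3. For the lower bound, the 4 vertices {4, 5, 6, 8} are pairwise adjacent, and any tree decomposition puts a clique entirely inside one bag — forcing width ≥ 3. Hence tw(G) = 3 exactly.

Treewidth 3.
One such decomposition:
Bags: B1 = {1, 2, 5, 6}  B2 = {2, 4, 5, 6}  B3 = {1, 2, 3, 6}  B4 = {4, 5, 6, 8}  B5 = {1, 2, 6, 7}
Tree: B1–B2, B1–B3, B2–B4, B3–B5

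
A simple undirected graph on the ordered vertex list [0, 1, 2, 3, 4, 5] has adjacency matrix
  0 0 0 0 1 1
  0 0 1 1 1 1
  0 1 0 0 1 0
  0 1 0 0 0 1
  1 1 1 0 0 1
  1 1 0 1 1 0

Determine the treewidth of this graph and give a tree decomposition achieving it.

Each bag holds 3 vertices, so the decomposition has width 2, which upper-bounds the treewidth. Conversely, {0, 4, 5} is a clique of size 3, and the vertices of any clique must share a bag in every tree decomposition; so some bag has ≥ 3 vertices and tw(G) ≥ 2. Hence tw(G) = 2 exactly.

Treewidth 2.
One optimal decomposition is:
Bags: B1 = {1, 2, 4}  B2 = {1, 4, 5}  B3 = {1, 3, 5}  B4 = {0, 4, 5}
Tree: B1–B2, B2–B3, B2–B4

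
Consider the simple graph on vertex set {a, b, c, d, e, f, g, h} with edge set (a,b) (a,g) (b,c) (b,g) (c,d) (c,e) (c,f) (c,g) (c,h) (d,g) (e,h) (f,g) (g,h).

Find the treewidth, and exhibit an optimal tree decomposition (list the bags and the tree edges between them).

The largest bag has 3 vertices, giving width 2; this decomposition certifies tw(G) ≤ 2. Conversely, {c, d, g} is a clique of size 3, and the vertices of any clique must share a bag in every tree decomposition; so some bag has ≥ 3 vertices and tw(G) ≥ 2. Hence tw(G) = 2 exactly.

Treewidth 2.
One such decomposition:
Bags: B1 = {c, g, h}  B2 = {c, d, g}  B3 = {b, c, g}  B4 = {c, e, h}  B5 = {a, b, g}  B6 = {c, f, g}
Tree: B1–B2, B2–B3, B1–B4, B3–B5, B2–B6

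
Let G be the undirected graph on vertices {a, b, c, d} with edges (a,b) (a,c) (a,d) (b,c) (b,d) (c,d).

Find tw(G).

3

A width-3 tree decomposition is:
Bags: B1 = {a, b, c, d}
Tree: (single bag)
With just one bag of size 4, the width is 4 − 1 = 3, so tw(G) ≤ 3. Conversely, {a, b, c, d} is a clique of size 4, and the vertices of any clique must share a bag in every tree decomposition; so some bag has ≥ 4 vertices and tw(G) ≥ 3. Combining the bounds, tw(G) = 3.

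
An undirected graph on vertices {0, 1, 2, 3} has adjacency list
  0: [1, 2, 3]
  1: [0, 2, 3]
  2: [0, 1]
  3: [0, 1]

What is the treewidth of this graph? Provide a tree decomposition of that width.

Treewidth 2.
One optimal decomposition is:
Bags: B1 = {0, 1, 2}  B2 = {0, 1, 3}
Tree: B1–B2

The largest bag has 3 vertices, giving width 2; this decomposition certifies tw(G) ≤ 2. For the lower bound, the 3 vertices {0, 1, 2} are pairwise adjacent, and any tree decomposition puts a clique entirely inside one bag — forcing width ≥ 2. Hence tw(G) = 2 exactly.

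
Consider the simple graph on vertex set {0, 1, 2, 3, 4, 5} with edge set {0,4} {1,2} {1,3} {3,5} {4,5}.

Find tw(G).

1

A width-1 tree decomposition is:
Bags: B1 = {4, 5}  B2 = {3, 5}  B3 = {0, 4}  B4 = {1, 3}  B5 = {1, 2}
Tree: B1–B2, B1–B3, B2–B4, B4–B5
Every bag has size at most 2, so the width is 2 − 1 = 1 and tw(G) ≤ 1. Any graph with an edge has treewidth ≥ 1, and G has the edge 5–4. Hence tw(G) = 1 exactly.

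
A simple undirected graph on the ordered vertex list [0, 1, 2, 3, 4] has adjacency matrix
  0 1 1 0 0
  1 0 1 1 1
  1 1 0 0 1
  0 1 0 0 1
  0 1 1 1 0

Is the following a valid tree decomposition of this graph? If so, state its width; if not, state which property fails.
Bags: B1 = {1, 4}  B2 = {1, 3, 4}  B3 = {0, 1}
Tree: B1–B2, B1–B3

A tree decomposition must satisfy three properties: every vertex lies in some bag; for every edge, both endpoints lie together in some bag; and for every vertex, the bags containing it form a connected subtree. Here vertex 2 appears in no bag, so the decomposition is invalid.

No — vertex 2 appears in no bag.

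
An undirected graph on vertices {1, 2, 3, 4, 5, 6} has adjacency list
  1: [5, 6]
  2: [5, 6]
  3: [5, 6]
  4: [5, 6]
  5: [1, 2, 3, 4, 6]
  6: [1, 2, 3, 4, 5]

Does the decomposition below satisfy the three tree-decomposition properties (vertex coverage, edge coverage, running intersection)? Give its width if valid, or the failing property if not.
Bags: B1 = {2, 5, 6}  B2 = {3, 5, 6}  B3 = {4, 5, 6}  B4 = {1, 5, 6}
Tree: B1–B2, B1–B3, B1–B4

Yes; width 2.

Every vertex of G appears in some bag (union = {1, 2, 3, 4, 5, 6}); every edge is covered by a bag; and for each vertex v the set of bags containing v is connected in the bag tree. The decomposition is therefore valid. The largest bag has 3 vertices, so the width is 2.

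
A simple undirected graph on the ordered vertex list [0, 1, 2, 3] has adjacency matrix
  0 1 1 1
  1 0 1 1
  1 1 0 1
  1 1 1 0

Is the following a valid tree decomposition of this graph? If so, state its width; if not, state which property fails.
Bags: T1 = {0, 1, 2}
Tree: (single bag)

No — vertex 3 appears in no bag.

A tree decomposition must satisfy three properties: every vertex lies in some bag; for every edge, both endpoints lie together in some bag; and for every vertex, the bags containing it form a connected subtree. Here vertex 3 appears in no bag, so the decomposition is invalid.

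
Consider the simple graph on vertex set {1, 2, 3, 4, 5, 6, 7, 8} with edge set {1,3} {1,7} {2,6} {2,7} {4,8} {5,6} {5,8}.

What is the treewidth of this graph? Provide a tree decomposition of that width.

Every bag has size at most 2, so the width is 2 − 1 = 1 and tw(G) ≤ 1. Since G has at least one edge (e.g. 4–8), it is not an edgeless graph, so tw(G) ≥ 1. Hence tw(G) = 1 exactly.

Treewidth 1.
One optimal decomposition is:
Bags: B1 = {4, 8}  B2 = {5, 8}  B3 = {5, 6}  B4 = {2, 6}  B5 = {2, 7}  B6 = {1, 7}  B7 = {1, 3}
Tree: B1–B2, B2–B3, B3–B4, B4–B5, B5–B6, B6–B7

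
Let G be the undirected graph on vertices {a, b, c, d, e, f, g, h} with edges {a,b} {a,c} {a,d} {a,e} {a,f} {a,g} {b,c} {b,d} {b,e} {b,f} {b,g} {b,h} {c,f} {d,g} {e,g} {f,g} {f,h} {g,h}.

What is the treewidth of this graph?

3

A width-3 tree decomposition is:
Bags: B1 = {a, b, f, g}  B2 = {b, f, g, h}  B3 = {a, b, e, g}  B4 = {a, b, c, f}  B5 = {a, b, d, g}
Tree: B1–B2, B1–B3, B1–B4, B1–B5
Every bag has size at most 4, so the width is 4 − 1 = 3 and tw(G) ≤ 3. On the other hand G contains the 4-clique {b, f, g, h}. A clique must lie in a single bag of any decomposition, so no decomposition can have width below 3. Combining the bounds, tw(G) = 3.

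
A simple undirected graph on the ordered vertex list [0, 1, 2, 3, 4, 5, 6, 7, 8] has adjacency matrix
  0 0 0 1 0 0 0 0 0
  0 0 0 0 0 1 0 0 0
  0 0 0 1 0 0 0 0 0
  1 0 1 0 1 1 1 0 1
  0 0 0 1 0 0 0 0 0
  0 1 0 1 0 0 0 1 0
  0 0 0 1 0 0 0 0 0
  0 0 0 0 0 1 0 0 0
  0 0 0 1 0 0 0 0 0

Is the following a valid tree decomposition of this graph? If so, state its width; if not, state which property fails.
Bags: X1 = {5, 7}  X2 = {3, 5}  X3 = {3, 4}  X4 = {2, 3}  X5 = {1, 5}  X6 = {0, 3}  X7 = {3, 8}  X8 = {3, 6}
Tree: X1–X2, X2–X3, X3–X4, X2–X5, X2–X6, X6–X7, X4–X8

Checking the three conditions: (i) the bags cover all of {0, 1, 2, 3, 4, 5, 6, 7, 8}; (ii) for each edge, some bag contains both endpoints; (iii) the bags containing any fixed vertex form a subtree. All hold, so the decomposition is valid with width 2 − 1 = 1.

Yes; width 1.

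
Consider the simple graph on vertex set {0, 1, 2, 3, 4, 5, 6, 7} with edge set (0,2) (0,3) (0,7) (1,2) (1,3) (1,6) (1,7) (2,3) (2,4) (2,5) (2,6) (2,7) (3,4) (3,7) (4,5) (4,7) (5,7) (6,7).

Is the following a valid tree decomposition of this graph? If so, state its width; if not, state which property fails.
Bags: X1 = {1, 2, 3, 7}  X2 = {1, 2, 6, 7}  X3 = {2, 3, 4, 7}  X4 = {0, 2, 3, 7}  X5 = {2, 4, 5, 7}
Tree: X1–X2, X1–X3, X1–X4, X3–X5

Vertex coverage: the bags together contain {0, 1, 2, 3, 4, 5, 6, 7}, the full vertex set. Edge coverage: each edge of G has both endpoints in at least one bag. Running intersection: for every vertex, the bags containing it form a connected subtree. All three properties hold, so this is a valid tree decomposition of width max|bag| − 1 = 3, and hence tw(G) ≤ 3.

Yes; width 3.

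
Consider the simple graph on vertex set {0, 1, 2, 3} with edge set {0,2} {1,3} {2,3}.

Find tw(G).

A width-1 tree decomposition is:
Bags: B1 = {0, 2}  B2 = {2, 3}  B3 = {1, 3}
Tree: B1–B2, B2–B3
The largest bag has 2 vertices, giving width 1; this decomposition certifies tw(G) ≤ 1. Any graph with an edge has treewidth ≥ 1, and G has the edge 0–2. Combining the bounds, tw(G) = 1.

1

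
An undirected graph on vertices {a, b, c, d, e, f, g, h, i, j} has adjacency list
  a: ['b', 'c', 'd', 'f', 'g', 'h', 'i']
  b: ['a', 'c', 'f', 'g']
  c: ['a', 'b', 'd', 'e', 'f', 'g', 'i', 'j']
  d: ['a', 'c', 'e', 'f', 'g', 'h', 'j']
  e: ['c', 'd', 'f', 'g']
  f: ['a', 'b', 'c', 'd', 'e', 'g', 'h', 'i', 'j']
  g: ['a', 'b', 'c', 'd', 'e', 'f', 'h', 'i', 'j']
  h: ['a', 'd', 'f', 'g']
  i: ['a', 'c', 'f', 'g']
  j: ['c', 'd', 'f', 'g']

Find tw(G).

4

A width-4 tree decomposition is:
Bags: B1 = {c, d, f, g, j}  B2 = {a, c, d, f, g}  B3 = {a, d, f, g, h}  B4 = {a, c, f, g, i}  B5 = {a, b, c, f, g}  B6 = {c, d, e, f, g}
Tree: B1–B2, B2–B3, B2–B4, B4–B5, B2–B6
Every bag has size at most 5, so the width is 5 − 1 = 4 and tw(G) ≤ 4. On the other hand G contains the 5-clique {a, d, f, g, h}. A clique must lie in a single bag of any decomposition, so no decomposition can have width below 4. The upper and lower bounds meet at 4, so that is the treewidth.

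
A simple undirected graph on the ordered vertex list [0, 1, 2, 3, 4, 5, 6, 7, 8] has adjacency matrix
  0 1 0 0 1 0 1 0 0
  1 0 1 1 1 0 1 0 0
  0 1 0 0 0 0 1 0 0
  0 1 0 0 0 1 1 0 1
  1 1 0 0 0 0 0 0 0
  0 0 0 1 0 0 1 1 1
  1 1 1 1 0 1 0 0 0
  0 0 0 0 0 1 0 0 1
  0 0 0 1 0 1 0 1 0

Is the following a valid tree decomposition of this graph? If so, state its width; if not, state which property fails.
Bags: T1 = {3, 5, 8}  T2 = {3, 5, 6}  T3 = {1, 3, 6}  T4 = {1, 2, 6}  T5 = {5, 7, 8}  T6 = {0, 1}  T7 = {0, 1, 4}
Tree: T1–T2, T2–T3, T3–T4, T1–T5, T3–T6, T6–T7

A tree decomposition must satisfy three properties: every vertex lies in some bag; for every edge, both endpoints lie together in some bag; and for every vertex, the bags containing it form a connected subtree. Here edge (6,0) lies in no bag, so the decomposition is invalid.

No — edge (6,0) lies in no bag.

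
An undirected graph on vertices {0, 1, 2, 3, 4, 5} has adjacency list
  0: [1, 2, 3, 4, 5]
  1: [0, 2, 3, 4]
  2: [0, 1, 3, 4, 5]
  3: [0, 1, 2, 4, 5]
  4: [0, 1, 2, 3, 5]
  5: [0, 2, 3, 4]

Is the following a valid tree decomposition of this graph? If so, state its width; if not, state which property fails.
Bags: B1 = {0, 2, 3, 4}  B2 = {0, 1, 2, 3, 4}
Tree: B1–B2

No — vertex 5 appears in no bag.

A tree decomposition must satisfy three properties: every vertex lies in some bag; for every edge, both endpoints lie together in some bag; and for every vertex, the bags containing it form a connected subtree. Here vertex 5 appears in no bag, so the decomposition is invalid.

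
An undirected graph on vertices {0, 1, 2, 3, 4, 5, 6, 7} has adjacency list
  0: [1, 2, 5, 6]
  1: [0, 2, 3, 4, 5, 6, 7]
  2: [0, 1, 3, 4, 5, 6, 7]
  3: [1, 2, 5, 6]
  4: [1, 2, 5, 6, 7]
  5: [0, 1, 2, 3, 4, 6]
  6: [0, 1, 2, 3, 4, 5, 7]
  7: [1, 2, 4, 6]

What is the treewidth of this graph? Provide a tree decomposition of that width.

The largest bag has 5 vertices, giving width 4; this decomposition certifies tw(G) ≤ 4. For the lower bound, the 5 vertices {0, 1, 2, 5, 6} are pairwise adjacent, and any tree decomposition puts a clique entirely inside one bag — forcing width ≥ 4. Combining the bounds, tw(G) = 4.

Treewidth 4.
Bags: B1 = {1, 2, 4, 6, 7}  B2 = {1, 2, 4, 5, 6}  B3 = {0, 1, 2, 5, 6}  B4 = {1, 2, 3, 5, 6}
Tree: B1–B2, B2–B3, B3–B4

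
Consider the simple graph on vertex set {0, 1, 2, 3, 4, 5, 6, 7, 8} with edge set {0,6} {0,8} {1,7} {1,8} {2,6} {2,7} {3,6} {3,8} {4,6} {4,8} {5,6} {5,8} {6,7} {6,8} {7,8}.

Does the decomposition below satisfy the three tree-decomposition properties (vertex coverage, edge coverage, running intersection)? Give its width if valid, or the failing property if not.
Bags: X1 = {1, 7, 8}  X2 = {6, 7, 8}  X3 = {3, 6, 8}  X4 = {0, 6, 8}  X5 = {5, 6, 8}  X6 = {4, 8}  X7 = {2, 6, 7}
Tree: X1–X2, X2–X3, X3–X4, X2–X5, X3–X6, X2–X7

A tree decomposition must satisfy three properties: every vertex lies in some bag; for every edge, both endpoints lie together in some bag; and for every vertex, the bags containing it form a connected subtree. Here edge (6,4) lies in no bag, so the decomposition is invalid.

No — edge (6,4) lies in no bag.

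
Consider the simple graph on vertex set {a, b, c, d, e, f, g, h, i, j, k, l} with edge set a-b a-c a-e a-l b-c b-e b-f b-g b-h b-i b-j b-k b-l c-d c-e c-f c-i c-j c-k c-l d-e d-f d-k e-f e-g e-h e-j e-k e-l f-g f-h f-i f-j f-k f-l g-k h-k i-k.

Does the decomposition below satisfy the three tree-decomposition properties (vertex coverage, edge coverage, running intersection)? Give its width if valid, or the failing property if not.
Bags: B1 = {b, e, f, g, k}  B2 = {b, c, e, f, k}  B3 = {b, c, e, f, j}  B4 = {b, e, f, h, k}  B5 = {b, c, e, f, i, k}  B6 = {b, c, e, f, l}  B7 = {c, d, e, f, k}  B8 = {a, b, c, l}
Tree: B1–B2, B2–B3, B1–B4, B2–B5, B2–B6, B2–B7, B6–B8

No — edge (e,a) lies in no bag.

A tree decomposition must satisfy three properties: every vertex lies in some bag; for every edge, both endpoints lie together in some bag; and for every vertex, the bags containing it form a connected subtree. Here edge (e,a) lies in no bag, so the decomposition is invalid.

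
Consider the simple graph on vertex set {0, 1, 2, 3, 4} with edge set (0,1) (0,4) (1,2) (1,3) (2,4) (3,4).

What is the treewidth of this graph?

A width-2 tree decomposition is:
Bags: B1 = {0, 1, 4}  B2 = {1, 2, 4}  B3 = {1, 3, 4}
Tree: B1–B2, B2–B3
Each bag holds 3 vertices, so the decomposition has width 2, which upper-bounds the treewidth. The edges 0–1–2–4–0 form a cycle, so G is not a tree and its treewidth is at least 2. The upper and lower bounds meet at 2, so that is the treewidth.

2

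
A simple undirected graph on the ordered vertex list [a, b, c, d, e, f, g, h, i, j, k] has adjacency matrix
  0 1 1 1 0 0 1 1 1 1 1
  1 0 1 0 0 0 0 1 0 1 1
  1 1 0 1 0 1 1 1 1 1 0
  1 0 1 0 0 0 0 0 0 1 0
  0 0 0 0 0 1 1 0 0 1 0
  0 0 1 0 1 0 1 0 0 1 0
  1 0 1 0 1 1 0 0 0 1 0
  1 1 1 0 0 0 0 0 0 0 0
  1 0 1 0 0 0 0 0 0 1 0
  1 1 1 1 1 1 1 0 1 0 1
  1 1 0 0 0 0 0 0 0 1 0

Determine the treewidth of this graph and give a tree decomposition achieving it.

Treewidth 3.
One optimal decomposition is:
Bags: B1 = {c, f, g, j}  B2 = {a, c, g, j}  B3 = {a, c, d, j}  B4 = {e, f, g, j}  B5 = {a, b, c, j}  B6 = {a, b, c, h}  B7 = {a, b, j, k}  B8 = {a, c, i, j}
Tree: B1–B2, B2–B3, B1–B4, B3–B5, B5–B6, B5–B7, B3–B8

The largest bag has 4 vertices, giving width 3; this decomposition certifies tw(G) ≤ 3. For the lower bound, the 4 vertices {e, f, g, j} are pairwise adjacent, and any tree decomposition puts a clique entirely inside one bag — forcing width ≥ 3. The upper and lower bounds meet at 3, so that is the treewidth.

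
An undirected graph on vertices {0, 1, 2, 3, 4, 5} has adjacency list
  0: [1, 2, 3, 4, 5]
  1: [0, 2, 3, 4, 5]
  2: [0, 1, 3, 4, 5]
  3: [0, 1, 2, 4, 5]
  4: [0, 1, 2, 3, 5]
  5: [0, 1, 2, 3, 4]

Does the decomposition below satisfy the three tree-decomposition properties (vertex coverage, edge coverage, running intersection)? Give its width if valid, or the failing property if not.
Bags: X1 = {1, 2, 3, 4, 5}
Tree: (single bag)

No — vertex 0 appears in no bag.

A tree decomposition must satisfy three properties: every vertex lies in some bag; for every edge, both endpoints lie together in some bag; and for every vertex, the bags containing it form a connected subtree. Here vertex 0 appears in no bag, so the decomposition is invalid.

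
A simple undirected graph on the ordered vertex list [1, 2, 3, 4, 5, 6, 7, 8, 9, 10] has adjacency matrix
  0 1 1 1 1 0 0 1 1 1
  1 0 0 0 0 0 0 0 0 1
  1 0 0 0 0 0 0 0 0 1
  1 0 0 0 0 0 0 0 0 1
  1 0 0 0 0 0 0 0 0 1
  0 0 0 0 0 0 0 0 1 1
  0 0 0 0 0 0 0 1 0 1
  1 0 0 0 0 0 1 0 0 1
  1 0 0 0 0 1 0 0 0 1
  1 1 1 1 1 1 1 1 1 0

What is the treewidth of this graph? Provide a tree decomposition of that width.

Each bag holds 3 vertices, so the decomposition has width 2, which upper-bounds the treewidth. For the lower bound, the 3 vertices {1, 2, 10} are pairwise adjacent, and any tree decomposition puts a clique entirely inside one bag — forcing width ≥ 2. The upper and lower bounds meet at 2, so that is the treewidth.

Treewidth 2.
One optimal decomposition is:
Bags: B1 = {1, 2, 10}  B2 = {1, 9, 10}  B3 = {6, 9, 10}  B4 = {1, 4, 10}  B5 = {1, 8, 10}  B6 = {1, 3, 10}  B7 = {7, 8, 10}  B8 = {1, 5, 10}
Tree: B1–B2, B2–B3, B2–B4, B2–B5, B4–B6, B5–B7, B5–B8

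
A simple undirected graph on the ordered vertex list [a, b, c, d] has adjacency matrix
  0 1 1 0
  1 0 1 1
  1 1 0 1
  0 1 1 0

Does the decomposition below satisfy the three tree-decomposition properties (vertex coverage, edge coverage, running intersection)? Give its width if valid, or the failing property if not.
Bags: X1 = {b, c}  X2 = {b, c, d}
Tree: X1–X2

A tree decomposition must satisfy three properties: every vertex lies in some bag; for every edge, both endpoints lie together in some bag; and for every vertex, the bags containing it form a connected subtree. Here vertex a appears in no bag, so the decomposition is invalid.

No — vertex a appears in no bag.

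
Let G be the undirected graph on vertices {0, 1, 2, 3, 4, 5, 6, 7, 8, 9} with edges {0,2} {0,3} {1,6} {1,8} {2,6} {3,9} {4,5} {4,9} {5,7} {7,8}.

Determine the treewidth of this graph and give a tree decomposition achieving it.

Treewidth 2.
Bags: B1 = {3, 4, 9}  B2 = {0, 3, 4}  B3 = {0, 2, 4}  B4 = {2, 4, 6}  B5 = {1, 4, 6}  B6 = {1, 4, 8}  B7 = {4, 7, 8}  B8 = {4, 5, 7}
Tree: B1–B2, B2–B3, B3–B4, B4–B5, B5–B6, B6–B7, B7–B8

The largest bag has 3 vertices, giving width 2; this decomposition certifies tw(G) ≤ 2. For the lower bound, G contains the cycle 4–9–3–0–2–6–1–8–7–5–4, so G is not a forest; only forests have treewidth ≤ 1, hence tw(G) ≥ 2. Hence tw(G) = 2 exactly.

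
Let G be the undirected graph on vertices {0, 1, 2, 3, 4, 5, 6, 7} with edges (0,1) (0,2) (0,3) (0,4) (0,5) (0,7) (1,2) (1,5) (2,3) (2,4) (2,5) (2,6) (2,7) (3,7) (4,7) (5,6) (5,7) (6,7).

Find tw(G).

3

A width-3 tree decomposition is:
Bags: B1 = {0, 2, 5, 7}  B2 = {0, 1, 2, 5}  B3 = {2, 5, 6, 7}  B4 = {0, 2, 4, 7}  B5 = {0, 2, 3, 7}
Tree: B1–B2, B1–B3, B1–B4, B1–B5
Every bag has size at most 4, so the width is 4 − 1 = 3 and tw(G) ≤ 3. Conversely, {0, 1, 2, 5} is a clique of size 4, and the vertices of any clique must share a bag in every tree decomposition; so some bag has ≥ 4 vertices and tw(G) ≥ 3. Combining the bounds, tw(G) = 3.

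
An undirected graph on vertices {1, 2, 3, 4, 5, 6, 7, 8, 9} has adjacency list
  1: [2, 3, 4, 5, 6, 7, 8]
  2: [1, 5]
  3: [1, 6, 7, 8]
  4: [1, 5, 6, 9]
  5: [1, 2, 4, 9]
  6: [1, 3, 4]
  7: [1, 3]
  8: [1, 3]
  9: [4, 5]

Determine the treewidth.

A width-2 tree decomposition is:
Bags: B1 = {1, 4, 6}  B2 = {1, 4, 5}  B3 = {1, 2, 5}  B4 = {4, 5, 9}  B5 = {1, 3, 6}  B6 = {1, 3, 7}  B7 = {1, 3, 8}
Tree: B1–B2, B2–B3, B2–B4, B1–B5, B5–B6, B6–B7
The largest bag has 3 vertices, giving width 2; this decomposition certifies tw(G) ≤ 2. On the other hand G contains the 3-clique {1, 2, 5}. A clique must lie in a single bag of any decomposition, so no decomposition can have width below 2. Combining the bounds, tw(G) = 2.

2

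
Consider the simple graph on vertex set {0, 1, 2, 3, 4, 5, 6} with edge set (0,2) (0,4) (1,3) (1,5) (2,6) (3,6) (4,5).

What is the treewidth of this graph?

2

A width-2 tree decomposition is:
Bags: B1 = {0, 4, 5}  B2 = {0, 2, 5}  B3 = {2, 5, 6}  B4 = {3, 5, 6}  B5 = {1, 3, 5}
Tree: B1–B2, B2–B3, B3–B4, B4–B5
Each bag holds 3 vertices, so the decomposition has width 2, which upper-bounds the treewidth. For the lower bound, G contains the cycle 5–4–0–2–6–3–1–5, so G is not a forest; only forests have treewidth ≤ 1, hence tw(G) ≥ 2. Therefore the treewidth is 2.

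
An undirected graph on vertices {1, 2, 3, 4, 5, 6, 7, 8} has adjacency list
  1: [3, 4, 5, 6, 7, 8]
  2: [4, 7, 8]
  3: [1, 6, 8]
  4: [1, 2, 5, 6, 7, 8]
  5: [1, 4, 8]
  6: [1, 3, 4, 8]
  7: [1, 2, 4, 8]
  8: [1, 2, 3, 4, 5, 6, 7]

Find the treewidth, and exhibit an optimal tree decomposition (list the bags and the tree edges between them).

The largest bag has 4 vertices, giving width 3; this decomposition certifies tw(G) ≤ 3. Conversely, {1, 3, 6, 8} is a clique of size 4, and the vertices of any clique must share a bag in every tree decomposition; so some bag has ≥ 4 vertices and tw(G) ≥ 3. The upper and lower bounds meet at 3, so that is the treewidth.

Treewidth 3.
One optimal decomposition is:
Bags: B1 = {1, 4, 7, 8}  B2 = {1, 4, 6, 8}  B3 = {2, 4, 7, 8}  B4 = {1, 4, 5, 8}  B5 = {1, 3, 6, 8}
Tree: B1–B2, B1–B3, B2–B4, B2–B5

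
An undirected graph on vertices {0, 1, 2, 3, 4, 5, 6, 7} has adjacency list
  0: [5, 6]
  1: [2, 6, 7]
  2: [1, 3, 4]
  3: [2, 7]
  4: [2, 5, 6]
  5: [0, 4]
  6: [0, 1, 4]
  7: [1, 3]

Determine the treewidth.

2

A width-2 tree decomposition is:
Bags: B1 = {1, 3, 7}  B2 = {1, 2, 3}  B3 = {1, 2, 6}  B4 = {2, 4, 6}  B5 = {0, 4, 6}  B6 = {0, 4, 5}
Tree: B1–B2, B2–B3, B3–B4, B4–B5, B5–B6
Every bag has size at most 3, so the width is 3 − 1 = 2 and tw(G) ≤ 2. For the lower bound, G contains the cycle 7–3–2–1–7, so G is not a forest; only forests have treewidth ≤ 1, hence tw(G) ≥ 2. Therefore the treewidth is 2.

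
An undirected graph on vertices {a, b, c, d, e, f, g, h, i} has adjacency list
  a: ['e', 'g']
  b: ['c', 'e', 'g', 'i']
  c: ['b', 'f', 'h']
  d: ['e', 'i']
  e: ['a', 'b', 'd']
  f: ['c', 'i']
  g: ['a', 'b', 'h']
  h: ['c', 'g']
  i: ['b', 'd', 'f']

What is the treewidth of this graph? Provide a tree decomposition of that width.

Treewidth 3.
One optimal decomposition is:
Bags: B1 = {a, d, e, g}  B2 = {b, d, e, g}  B3 = {b, d, g, i}  B4 = {b, g, h, i}  B5 = {b, c, h, i}  B6 = {c, f, h, i}
Tree: B1–B2, B2–B3, B3–B4, B4–B5, B5–B6

Every bag has size at most 4, so the width is 4 − 1 = 3 and tw(G) ≤ 3. For the lower bound: the 4 vertex sets {a,d,e}, {g}, {b}, {c,f,h,i} are disjoint, each induces a connected subgraph, and every pair is joined by at least one edge of G. Contracting each set to a single vertex therefore yields K_{4} as a minor, and since treewidth is minor-monotone, tw(G) ≥ tw(K_{4}) = 3. Hence tw(G) = 3 exactly.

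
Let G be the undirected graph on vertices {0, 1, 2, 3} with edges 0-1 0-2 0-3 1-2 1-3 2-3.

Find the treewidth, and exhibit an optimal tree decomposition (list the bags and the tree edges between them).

Treewidth 3.
One optimal decomposition is:
Bags: B1 = {0, 1, 2, 3}
Tree: (single bag)

A single bag containing all 4 vertices is trivially a valid decomposition of width 3. Conversely, {0, 1, 2, 3} is a clique of size 4, and the vertices of any clique must share a bag in every tree decomposition; so some bag has ≥ 4 vertices and tw(G) ≥ 3. Hence tw(G) = 3 exactly.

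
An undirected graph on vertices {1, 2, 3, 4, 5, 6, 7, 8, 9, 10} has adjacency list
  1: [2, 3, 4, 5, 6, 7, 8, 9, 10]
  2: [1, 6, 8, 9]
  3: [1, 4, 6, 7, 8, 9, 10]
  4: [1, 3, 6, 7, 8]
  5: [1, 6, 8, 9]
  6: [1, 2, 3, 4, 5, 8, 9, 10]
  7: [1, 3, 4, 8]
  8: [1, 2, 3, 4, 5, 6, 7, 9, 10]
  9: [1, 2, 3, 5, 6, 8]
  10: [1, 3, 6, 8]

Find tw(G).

4

A width-4 tree decomposition is:
Bags: B1 = {1, 2, 6, 8, 9}  B2 = {1, 3, 6, 8, 9}  B3 = {1, 3, 4, 6, 8}  B4 = {1, 3, 6, 8, 10}  B5 = {1, 3, 4, 7, 8}  B6 = {1, 5, 6, 8, 9}
Tree: B1–B2, B2–B3, B3–B4, B3–B5, B1–B6
Every bag has size at most 5, so the width is 5 − 1 = 4 and tw(G) ≤ 4. On the other hand G contains the 5-clique {1, 2, 6, 8, 9}. A clique must lie in a single bag of any decomposition, so no decomposition can have width below 4. Combining the bounds, tw(G) = 4.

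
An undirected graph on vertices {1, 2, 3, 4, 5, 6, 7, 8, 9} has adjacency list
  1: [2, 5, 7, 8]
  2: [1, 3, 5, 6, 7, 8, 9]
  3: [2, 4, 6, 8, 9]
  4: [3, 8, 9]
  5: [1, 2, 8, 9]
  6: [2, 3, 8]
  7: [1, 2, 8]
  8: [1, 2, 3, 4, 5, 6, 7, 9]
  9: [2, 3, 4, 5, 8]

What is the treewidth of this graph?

A width-3 tree decomposition is:
Bags: B1 = {2, 3, 8, 9}  B2 = {2, 3, 6, 8}  B3 = {2, 5, 8, 9}  B4 = {1, 2, 5, 8}  B5 = {3, 4, 8, 9}  B6 = {1, 2, 7, 8}
Tree: B1–B2, B1–B3, B3–B4, B1–B5, B4–B6
The largest bag has 4 vertices, giving width 3; this decomposition certifies tw(G) ≤ 3. On the other hand G contains the 4-clique {1, 2, 5, 8}. A clique must lie in a single bag of any decomposition, so no decomposition can have width below 3. Hence tw(G) = 3 exactly.

3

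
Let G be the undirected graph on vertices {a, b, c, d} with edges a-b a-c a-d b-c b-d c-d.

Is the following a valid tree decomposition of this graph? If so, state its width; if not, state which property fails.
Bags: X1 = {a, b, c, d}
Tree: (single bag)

Every vertex of G appears in some bag (union = {a, b, c, d}); every edge is covered by a bag; and for each vertex v the set of bags containing v is connected in the bag tree. The decomposition is therefore valid. The largest bag has 4 vertices, so the width is 3.

Yes; width 3.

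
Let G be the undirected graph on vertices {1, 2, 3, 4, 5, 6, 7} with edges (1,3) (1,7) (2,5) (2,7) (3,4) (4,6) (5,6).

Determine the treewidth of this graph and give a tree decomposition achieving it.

Each bag holds 3 vertices, so the decomposition has width 2, which upper-bounds the treewidth. For the lower bound, G contains the cycle 1–3–4–6–5–2–7–1, so G is not a forest; only forests have treewidth ≤ 1, hence tw(G) ≥ 2. Therefore the treewidth is 2.

Treewidth 2.
One such decomposition:
Bags: B1 = {1, 3, 4}  B2 = {1, 4, 6}  B3 = {1, 5, 6}  B4 = {1, 2, 5}  B5 = {1, 2, 7}
Tree: B1–B2, B2–B3, B3–B4, B4–B5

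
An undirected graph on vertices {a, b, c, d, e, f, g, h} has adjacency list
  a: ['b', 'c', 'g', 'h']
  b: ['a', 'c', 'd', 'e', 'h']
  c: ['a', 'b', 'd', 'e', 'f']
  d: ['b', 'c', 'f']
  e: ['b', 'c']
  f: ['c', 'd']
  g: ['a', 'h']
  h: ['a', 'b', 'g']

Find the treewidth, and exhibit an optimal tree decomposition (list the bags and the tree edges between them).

Treewidth 2.
One such decomposition:
Bags: B1 = {b, c, d}  B2 = {a, b, c}  B3 = {a, b, h}  B4 = {a, g, h}  B5 = {b, c, e}  B6 = {c, d, f}
Tree: B1–B2, B2–B3, B3–B4, B2–B5, B1–B6

The largest bag has 3 vertices, giving width 2; this decomposition certifies tw(G) ≤ 2. For the lower bound, the 3 vertices {a, g, h} are pairwise adjacent, and any tree decomposition puts a clique entirely inside one bag — forcing width ≥ 2. Combining the bounds, tw(G) = 2.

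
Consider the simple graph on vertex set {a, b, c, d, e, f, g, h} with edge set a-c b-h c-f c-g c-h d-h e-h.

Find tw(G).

1

A width-1 tree decomposition is:
Bags: B1 = {c, h}  B2 = {a, c}  B3 = {c, f}  B4 = {e, h}  B5 = {b, h}  B6 = {c, g}  B7 = {d, h}
Tree: B1–B2, B2–B3, B1–B4, B4–B5, B3–B6, B1–B7
Every bag has size at most 2, so the width is 2 − 1 = 1 and tw(G) ≤ 1. G has an edge, so its treewidth is at least 1. Hence tw(G) = 1 exactly.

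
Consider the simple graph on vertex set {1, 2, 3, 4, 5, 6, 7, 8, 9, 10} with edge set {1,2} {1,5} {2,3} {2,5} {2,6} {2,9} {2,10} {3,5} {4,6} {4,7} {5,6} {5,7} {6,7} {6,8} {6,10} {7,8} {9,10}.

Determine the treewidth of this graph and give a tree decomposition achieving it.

Treewidth 2.
One such decomposition:
Bags: B1 = {1, 2, 5}  B2 = {2, 5, 6}  B3 = {5, 6, 7}  B4 = {2, 6, 10}  B5 = {6, 7, 8}  B6 = {2, 9, 10}  B7 = {2, 3, 5}  B8 = {4, 6, 7}
Tree: B1–B2, B2–B3, B2–B4, B3–B5, B4–B6, B2–B7, B5–B8

Each bag holds 3 vertices, so the decomposition has width 2, which upper-bounds the treewidth. For the lower bound, the 3 vertices {6, 7, 8} are pairwise adjacent, and any tree decomposition puts a clique entirely inside one bag — forcing width ≥ 2. Therefore the treewidth is 2.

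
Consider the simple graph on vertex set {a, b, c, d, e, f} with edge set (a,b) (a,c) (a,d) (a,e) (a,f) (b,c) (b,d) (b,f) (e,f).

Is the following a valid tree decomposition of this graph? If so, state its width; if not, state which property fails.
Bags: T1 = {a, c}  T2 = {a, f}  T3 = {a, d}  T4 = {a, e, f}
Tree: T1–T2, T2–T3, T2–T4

No — vertex b appears in no bag.

A tree decomposition must satisfy three properties: every vertex lies in some bag; for every edge, both endpoints lie together in some bag; and for every vertex, the bags containing it form a connected subtree. Here vertex b appears in no bag, so the decomposition is invalid.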